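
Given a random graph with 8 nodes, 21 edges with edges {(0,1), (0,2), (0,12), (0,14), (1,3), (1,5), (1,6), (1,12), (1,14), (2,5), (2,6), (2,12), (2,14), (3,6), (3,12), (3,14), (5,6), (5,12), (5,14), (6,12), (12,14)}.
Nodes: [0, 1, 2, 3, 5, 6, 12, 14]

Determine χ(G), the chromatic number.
Clique number ω(G) = 4 (lower bound: χ ≥ ω).
The clique on [1, 3, 6, 12] has size 4, forcing χ ≥ 4, and the coloring below uses 4 colors, so χ(G) = 4.
A valid 4-coloring: color 1: [12]; color 2: [6, 14]; color 3: [1, 2]; color 4: [0, 3, 5].

χ(G) = 4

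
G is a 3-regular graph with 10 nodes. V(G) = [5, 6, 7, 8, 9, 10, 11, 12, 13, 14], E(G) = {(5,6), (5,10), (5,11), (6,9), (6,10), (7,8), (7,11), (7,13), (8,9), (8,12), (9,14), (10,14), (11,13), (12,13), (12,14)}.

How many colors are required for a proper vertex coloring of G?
χ(G) = 3

Clique number ω(G) = 3 (lower bound: χ ≥ ω).
The clique on [5, 6, 10] has size 3, forcing χ ≥ 3, and the coloring below uses 3 colors, so χ(G) = 3.
A valid 3-coloring: color 1: [7, 9, 10, 12]; color 2: [6, 8, 11, 14]; color 3: [5, 13].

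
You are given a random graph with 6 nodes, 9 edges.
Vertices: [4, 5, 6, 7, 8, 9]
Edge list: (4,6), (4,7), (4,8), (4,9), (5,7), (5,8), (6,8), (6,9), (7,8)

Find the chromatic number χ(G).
χ(G) = 3

Clique number ω(G) = 3 (lower bound: χ ≥ ω).
The clique on [4, 6, 8] has size 3, forcing χ ≥ 3, and the coloring below uses 3 colors, so χ(G) = 3.
A valid 3-coloring: color 1: [4, 5]; color 2: [8, 9]; color 3: [6, 7].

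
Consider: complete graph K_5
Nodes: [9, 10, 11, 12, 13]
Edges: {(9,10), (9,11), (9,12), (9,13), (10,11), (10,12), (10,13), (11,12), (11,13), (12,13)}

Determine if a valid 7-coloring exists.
A valid 7-coloring: color 1: [10]; color 2: [9]; color 3: [11]; color 4: [12]; color 5: [13].
(χ(G) = 5 ≤ 7.)

Yes, G is 7-colorable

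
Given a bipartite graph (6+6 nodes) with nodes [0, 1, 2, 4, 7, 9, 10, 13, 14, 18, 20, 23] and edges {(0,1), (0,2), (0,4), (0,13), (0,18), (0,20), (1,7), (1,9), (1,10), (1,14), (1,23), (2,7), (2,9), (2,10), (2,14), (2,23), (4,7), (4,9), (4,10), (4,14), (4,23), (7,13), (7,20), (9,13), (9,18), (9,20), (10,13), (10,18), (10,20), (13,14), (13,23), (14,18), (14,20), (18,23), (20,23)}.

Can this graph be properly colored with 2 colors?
A valid 2-coloring: color 1: [1, 2, 4, 13, 18, 20]; color 2: [0, 7, 9, 10, 14, 23].
(χ(G) = 2 ≤ 2.)

Yes, G is 2-colorable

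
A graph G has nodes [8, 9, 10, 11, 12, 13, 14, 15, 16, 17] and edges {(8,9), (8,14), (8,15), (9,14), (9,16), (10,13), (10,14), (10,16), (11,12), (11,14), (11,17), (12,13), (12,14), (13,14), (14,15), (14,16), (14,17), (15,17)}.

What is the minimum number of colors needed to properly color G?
χ(G) = 4

Clique number ω(G) = 3 (lower bound: χ ≥ ω).
Odd cycle [15, 8, 9, 16, 10, 13, 12, 11, 17] needs 3 colors (χ ≥ 3).
Vertex 14 is adjacent to every vertex of [8, 9, 10, 11, 12, 13, 15, 16, 17], which already need 3 colors among themselves, so 14 needs a new color (χ ≥ 4).
The coloring below uses 4 colors, so χ(G) = 4.
A valid 4-coloring: color 1: [14]; color 2: [9, 10, 11, 15]; color 3: [8, 13, 16, 17]; color 4: [12].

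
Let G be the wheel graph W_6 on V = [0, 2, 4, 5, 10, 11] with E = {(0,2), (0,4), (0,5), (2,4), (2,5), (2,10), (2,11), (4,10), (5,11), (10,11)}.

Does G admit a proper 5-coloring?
Yes, G is 5-colorable

A valid 5-coloring: color 1: [2]; color 2: [4, 11]; color 3: [5, 10]; color 4: [0].
(χ(G) = 4 ≤ 5.)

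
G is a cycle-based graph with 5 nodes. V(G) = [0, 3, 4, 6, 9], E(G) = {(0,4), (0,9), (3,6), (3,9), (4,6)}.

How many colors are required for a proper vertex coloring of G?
Clique number ω(G) = 2 (lower bound: χ ≥ ω).
Odd cycle [0, 9, 3, 6, 4] needs 3 colors (χ ≥ 3).
The coloring below uses 3 colors, so χ(G) = 3.
A valid 3-coloring: color 1: [0, 6]; color 2: [4, 9]; color 3: [3].

χ(G) = 3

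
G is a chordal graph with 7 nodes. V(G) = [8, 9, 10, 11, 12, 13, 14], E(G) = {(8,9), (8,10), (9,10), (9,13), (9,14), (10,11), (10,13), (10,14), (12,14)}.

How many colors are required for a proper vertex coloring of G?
Clique number ω(G) = 3 (lower bound: χ ≥ ω).
The clique on [8, 9, 10] has size 3, forcing χ ≥ 3, and the coloring below uses 3 colors, so χ(G) = 3.
A valid 3-coloring: color 1: [10, 12]; color 2: [9, 11]; color 3: [8, 13, 14].

χ(G) = 3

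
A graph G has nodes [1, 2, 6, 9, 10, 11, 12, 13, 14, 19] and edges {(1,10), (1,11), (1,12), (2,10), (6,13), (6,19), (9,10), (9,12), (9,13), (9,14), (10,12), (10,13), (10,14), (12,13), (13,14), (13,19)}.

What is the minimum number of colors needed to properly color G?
χ(G) = 4

Clique number ω(G) = 4 (lower bound: χ ≥ ω).
The clique on [9, 10, 12, 13] has size 4, forcing χ ≥ 4, and the coloring below uses 4 colors, so χ(G) = 4.
A valid 4-coloring: color 1: [1, 2, 13]; color 2: [10, 11, 19]; color 3: [6, 9]; color 4: [12, 14].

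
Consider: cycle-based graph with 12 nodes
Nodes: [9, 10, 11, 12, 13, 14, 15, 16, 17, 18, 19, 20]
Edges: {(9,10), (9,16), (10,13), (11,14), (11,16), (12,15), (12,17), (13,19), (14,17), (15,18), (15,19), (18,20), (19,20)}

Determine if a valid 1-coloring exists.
Edge (9,16) forces its endpoints to differ, so 1 color is not enough.

No, G is not 1-colorable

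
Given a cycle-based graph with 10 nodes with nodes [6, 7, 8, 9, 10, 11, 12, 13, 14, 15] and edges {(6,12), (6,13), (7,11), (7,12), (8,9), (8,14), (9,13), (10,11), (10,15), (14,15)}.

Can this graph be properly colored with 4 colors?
Yes, G is 4-colorable

A valid 4-coloring: color 1: [6, 7, 9, 10, 14]; color 2: [8, 11, 12, 13, 15].
(χ(G) = 2 ≤ 4.)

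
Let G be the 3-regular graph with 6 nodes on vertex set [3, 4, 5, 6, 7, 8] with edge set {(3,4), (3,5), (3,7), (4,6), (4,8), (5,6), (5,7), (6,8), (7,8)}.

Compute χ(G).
Clique number ω(G) = 3 (lower bound: χ ≥ ω).
The clique on [4, 6, 8] has size 3, forcing χ ≥ 3, and the coloring below uses 3 colors, so χ(G) = 3.
A valid 3-coloring: color 1: [3, 8]; color 2: [4, 5]; color 3: [6, 7].

χ(G) = 3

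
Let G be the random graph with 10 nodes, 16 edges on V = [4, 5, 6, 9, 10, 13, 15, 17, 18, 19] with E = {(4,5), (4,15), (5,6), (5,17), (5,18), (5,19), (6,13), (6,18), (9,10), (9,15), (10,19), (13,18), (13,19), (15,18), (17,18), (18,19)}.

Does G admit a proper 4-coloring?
A valid 4-coloring: color 1: [4, 10, 18]; color 2: [5, 13, 15]; color 3: [6, 9, 17, 19].
(χ(G) = 3 ≤ 4.)

Yes, G is 4-colorable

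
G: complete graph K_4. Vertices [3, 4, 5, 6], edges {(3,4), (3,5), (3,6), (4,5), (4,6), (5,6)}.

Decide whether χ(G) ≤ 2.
No, G is not 2-colorable

The clique on vertices [3, 4, 5, 6] has size 4 > 2, so it alone needs 4 colors.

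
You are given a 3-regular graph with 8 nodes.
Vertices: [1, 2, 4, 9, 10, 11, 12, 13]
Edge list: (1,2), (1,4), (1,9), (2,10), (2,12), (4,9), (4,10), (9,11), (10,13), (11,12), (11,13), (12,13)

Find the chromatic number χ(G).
Clique number ω(G) = 3 (lower bound: χ ≥ ω).
The clique on [1, 4, 9] has size 3, forcing χ ≥ 3, and the coloring below uses 3 colors, so χ(G) = 3.
A valid 3-coloring: color 1: [9, 10, 12]; color 2: [1, 11]; color 3: [2, 4, 13].

χ(G) = 3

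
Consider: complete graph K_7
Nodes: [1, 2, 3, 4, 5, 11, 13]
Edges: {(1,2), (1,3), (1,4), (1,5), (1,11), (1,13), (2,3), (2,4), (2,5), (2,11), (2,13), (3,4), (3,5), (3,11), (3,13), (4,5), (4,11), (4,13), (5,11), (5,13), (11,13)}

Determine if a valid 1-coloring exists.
No, G is not 1-colorable

The clique on vertices [1, 2, 3, 4, 5, 11, 13] has size 7 > 1, so it alone needs 7 colors.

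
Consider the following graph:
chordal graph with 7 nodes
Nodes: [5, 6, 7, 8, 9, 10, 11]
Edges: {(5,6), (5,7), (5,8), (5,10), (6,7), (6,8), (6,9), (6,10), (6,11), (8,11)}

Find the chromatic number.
χ(G) = 3

Clique number ω(G) = 3 (lower bound: χ ≥ ω).
The clique on [6, 8, 11] has size 3, forcing χ ≥ 3, and the coloring below uses 3 colors, so χ(G) = 3.
A valid 3-coloring: color 1: [6]; color 2: [5, 9, 11]; color 3: [7, 8, 10].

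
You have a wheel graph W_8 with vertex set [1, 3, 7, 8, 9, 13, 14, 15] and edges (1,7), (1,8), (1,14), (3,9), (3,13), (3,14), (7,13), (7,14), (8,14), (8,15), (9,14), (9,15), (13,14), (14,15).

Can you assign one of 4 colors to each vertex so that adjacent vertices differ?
A valid 4-coloring: color 1: [14]; color 2: [7, 8, 9]; color 3: [1, 3, 15]; color 4: [13].
(χ(G) = 4 ≤ 4.)

Yes, G is 4-colorable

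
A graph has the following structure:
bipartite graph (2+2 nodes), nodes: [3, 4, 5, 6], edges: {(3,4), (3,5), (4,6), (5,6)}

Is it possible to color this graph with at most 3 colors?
A valid 3-coloring: color 1: [3, 6]; color 2: [4, 5].
(χ(G) = 2 ≤ 3.)

Yes, G is 3-colorable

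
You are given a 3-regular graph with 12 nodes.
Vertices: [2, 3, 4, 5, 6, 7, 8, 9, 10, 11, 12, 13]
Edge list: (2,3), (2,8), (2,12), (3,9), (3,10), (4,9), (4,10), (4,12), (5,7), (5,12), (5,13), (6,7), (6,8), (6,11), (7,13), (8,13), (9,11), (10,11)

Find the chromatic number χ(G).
χ(G) = 3

Clique number ω(G) = 3 (lower bound: χ ≥ ω).
The clique on [5, 7, 13] has size 3, forcing χ ≥ 3, and the coloring below uses 3 colors, so χ(G) = 3.
A valid 3-coloring: color 1: [3, 7, 8, 11, 12]; color 2: [2, 5, 6, 9, 10]; color 3: [4, 13].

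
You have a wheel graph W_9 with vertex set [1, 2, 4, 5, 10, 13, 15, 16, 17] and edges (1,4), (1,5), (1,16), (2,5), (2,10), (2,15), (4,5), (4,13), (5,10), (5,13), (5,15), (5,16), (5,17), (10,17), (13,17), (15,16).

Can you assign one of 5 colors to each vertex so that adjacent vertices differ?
Yes, G is 5-colorable

A valid 5-coloring: color 1: [5]; color 2: [2, 4, 16, 17]; color 3: [1, 10, 13, 15].
(χ(G) = 3 ≤ 5.)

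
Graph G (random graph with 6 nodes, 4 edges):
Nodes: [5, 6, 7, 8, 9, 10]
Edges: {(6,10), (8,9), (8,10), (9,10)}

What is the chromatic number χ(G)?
χ(G) = 3

Clique number ω(G) = 3 (lower bound: χ ≥ ω).
The clique on [8, 9, 10] has size 3, forcing χ ≥ 3, and the coloring below uses 3 colors, so χ(G) = 3.
A valid 3-coloring: color 1: [5, 7, 10]; color 2: [6, 8]; color 3: [9].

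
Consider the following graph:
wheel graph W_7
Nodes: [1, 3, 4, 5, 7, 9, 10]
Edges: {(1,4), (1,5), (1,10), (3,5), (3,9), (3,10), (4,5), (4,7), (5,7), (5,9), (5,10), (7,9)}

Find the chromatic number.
χ(G) = 3

Clique number ω(G) = 3 (lower bound: χ ≥ ω).
The clique on [1, 5, 10] has size 3, forcing χ ≥ 3, and the coloring below uses 3 colors, so χ(G) = 3.
A valid 3-coloring: color 1: [5]; color 2: [1, 3, 7]; color 3: [4, 9, 10].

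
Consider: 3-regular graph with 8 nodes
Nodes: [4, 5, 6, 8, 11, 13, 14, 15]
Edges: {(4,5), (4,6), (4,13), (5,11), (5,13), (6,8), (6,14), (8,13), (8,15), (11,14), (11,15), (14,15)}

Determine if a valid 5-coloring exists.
A valid 5-coloring: color 1: [4, 8, 14]; color 2: [6, 11, 13]; color 3: [5, 15].
(χ(G) = 3 ≤ 5.)

Yes, G is 5-colorable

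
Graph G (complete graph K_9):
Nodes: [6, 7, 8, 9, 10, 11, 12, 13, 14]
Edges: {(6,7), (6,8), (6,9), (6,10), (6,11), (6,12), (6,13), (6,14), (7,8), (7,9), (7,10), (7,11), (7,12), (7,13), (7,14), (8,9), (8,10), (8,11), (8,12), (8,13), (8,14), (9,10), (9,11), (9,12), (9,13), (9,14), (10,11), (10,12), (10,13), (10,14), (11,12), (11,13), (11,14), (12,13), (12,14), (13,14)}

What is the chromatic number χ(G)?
Clique number ω(G) = 9 (lower bound: χ ≥ ω).
The clique on [6, 7, 8, 9, 10, 11, 12, 13, 14] has size 9, forcing χ ≥ 9, and the coloring below uses 9 colors, so χ(G) = 9.
A valid 9-coloring: color 1: [11]; color 2: [8]; color 3: [10]; color 4: [12]; color 5: [6]; color 6: [9]; color 7: [7]; color 8: [14]; color 9: [13].

χ(G) = 9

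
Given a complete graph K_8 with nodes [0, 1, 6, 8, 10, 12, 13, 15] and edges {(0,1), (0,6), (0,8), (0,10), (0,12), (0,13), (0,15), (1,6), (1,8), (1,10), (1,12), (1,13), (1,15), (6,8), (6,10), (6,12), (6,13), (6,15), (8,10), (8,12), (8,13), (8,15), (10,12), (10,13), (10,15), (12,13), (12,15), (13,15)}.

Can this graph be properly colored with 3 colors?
The clique on vertices [0, 1, 6, 8, 10, 12, 13, 15] has size 8 > 3, so it alone needs 8 colors.

No, G is not 3-colorable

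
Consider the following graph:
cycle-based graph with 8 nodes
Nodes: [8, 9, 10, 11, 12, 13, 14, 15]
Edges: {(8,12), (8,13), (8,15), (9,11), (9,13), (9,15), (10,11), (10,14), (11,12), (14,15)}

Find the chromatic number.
Clique number ω(G) = 2 (lower bound: χ ≥ ω).
Odd cycle [8, 12, 11, 9, 15] needs 3 colors (χ ≥ 3).
The coloring below uses 3 colors, so χ(G) = 3.
A valid 3-coloring: color 1: [8, 9, 14]; color 2: [11, 13, 15]; color 3: [10, 12].

χ(G) = 3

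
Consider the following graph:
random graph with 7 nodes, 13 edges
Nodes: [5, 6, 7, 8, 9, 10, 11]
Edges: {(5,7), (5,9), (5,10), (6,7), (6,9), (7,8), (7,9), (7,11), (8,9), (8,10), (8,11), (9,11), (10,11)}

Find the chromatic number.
Clique number ω(G) = 4 (lower bound: χ ≥ ω).
The clique on [7, 8, 9, 11] has size 4, forcing χ ≥ 4, and the coloring below uses 4 colors, so χ(G) = 4.
A valid 4-coloring: color 1: [9, 10]; color 2: [7]; color 3: [5, 6, 8]; color 4: [11].

χ(G) = 4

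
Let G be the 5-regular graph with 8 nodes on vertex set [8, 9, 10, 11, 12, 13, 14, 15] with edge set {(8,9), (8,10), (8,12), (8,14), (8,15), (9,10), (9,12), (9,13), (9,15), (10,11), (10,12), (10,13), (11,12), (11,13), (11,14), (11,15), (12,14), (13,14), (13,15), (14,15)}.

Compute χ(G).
Clique number ω(G) = 4 (lower bound: χ ≥ ω).
The clique on [8, 9, 10, 12] has size 4, forcing χ ≥ 4, and the coloring below uses 4 colors, so χ(G) = 4.
A valid 4-coloring: color 1: [9, 14]; color 2: [12, 13]; color 3: [10, 15]; color 4: [8, 11].

χ(G) = 4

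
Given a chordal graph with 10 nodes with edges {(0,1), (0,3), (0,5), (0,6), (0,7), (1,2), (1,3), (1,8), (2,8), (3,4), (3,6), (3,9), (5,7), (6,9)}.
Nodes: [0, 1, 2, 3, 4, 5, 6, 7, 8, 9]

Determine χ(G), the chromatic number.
χ(G) = 3

Clique number ω(G) = 3 (lower bound: χ ≥ ω).
The clique on [0, 1, 3] has size 3, forcing χ ≥ 3, and the coloring below uses 3 colors, so χ(G) = 3.
A valid 3-coloring: color 1: [2, 3, 5]; color 2: [0, 4, 8, 9]; color 3: [1, 6, 7].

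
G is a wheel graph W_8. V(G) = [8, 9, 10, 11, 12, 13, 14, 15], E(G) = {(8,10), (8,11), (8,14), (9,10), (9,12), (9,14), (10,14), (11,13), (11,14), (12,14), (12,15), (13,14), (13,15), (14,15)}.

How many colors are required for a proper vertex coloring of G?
Clique number ω(G) = 3 (lower bound: χ ≥ ω).
Odd cycle [15, 12, 9, 10, 8, 11, 13] needs 3 colors (χ ≥ 3).
Vertex 14 is adjacent to every vertex of [8, 9, 10, 11, 12, 13, 15], which already need 3 colors among themselves, so 14 needs a new color (χ ≥ 4).
The coloring below uses 4 colors, so χ(G) = 4.
A valid 4-coloring: color 1: [14]; color 2: [9, 11, 15]; color 3: [10, 12, 13]; color 4: [8].

χ(G) = 4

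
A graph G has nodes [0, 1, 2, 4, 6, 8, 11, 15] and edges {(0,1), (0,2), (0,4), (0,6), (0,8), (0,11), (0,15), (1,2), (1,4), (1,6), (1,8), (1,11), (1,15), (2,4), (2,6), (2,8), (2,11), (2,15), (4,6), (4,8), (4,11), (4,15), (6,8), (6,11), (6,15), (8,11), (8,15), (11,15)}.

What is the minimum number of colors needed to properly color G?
χ(G) = 8

Clique number ω(G) = 8 (lower bound: χ ≥ ω).
The clique on [0, 1, 2, 4, 6, 8, 11, 15] has size 8, forcing χ ≥ 8, and the coloring below uses 8 colors, so χ(G) = 8.
A valid 8-coloring: color 1: [2]; color 2: [1]; color 3: [0]; color 4: [4]; color 5: [8]; color 6: [15]; color 7: [6]; color 8: [11].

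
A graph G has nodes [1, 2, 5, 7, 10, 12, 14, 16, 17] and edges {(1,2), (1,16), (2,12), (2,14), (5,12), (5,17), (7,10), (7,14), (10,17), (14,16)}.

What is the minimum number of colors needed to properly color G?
Clique number ω(G) = 2 (lower bound: χ ≥ ω).
Odd cycle [2, 12, 5, 17, 10, 7, 14] needs 3 colors (χ ≥ 3).
The coloring below uses 3 colors, so χ(G) = 3.
A valid 3-coloring: color 1: [1, 12, 14, 17]; color 2: [2, 5, 7, 16]; color 3: [10].

χ(G) = 3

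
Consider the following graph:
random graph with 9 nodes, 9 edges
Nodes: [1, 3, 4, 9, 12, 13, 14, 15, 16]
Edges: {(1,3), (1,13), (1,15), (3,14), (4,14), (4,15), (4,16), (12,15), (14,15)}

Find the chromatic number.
Clique number ω(G) = 3 (lower bound: χ ≥ ω).
The clique on [4, 14, 15] has size 3, forcing χ ≥ 3, and the coloring below uses 3 colors, so χ(G) = 3.
A valid 3-coloring: color 1: [3, 9, 13, 15, 16]; color 2: [1, 4, 12]; color 3: [14].

χ(G) = 3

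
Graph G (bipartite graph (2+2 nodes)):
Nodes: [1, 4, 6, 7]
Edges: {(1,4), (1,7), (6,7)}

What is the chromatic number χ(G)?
Clique number ω(G) = 2 (lower bound: χ ≥ ω).
The graph is bipartite (no odd cycle), so 2 colors suffice: χ(G) = 2.
A valid 2-coloring: color 1: [4, 7]; color 2: [1, 6].

χ(G) = 2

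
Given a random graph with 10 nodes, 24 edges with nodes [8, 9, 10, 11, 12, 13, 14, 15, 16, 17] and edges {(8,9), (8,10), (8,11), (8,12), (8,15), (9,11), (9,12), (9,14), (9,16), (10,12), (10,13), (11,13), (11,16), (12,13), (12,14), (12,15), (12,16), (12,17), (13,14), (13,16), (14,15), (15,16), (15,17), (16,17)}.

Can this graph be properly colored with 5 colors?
A valid 5-coloring: color 1: [11, 12]; color 2: [8, 14, 16]; color 3: [9, 13, 15]; color 4: [10, 17].
(χ(G) = 4 ≤ 5.)

Yes, G is 5-colorable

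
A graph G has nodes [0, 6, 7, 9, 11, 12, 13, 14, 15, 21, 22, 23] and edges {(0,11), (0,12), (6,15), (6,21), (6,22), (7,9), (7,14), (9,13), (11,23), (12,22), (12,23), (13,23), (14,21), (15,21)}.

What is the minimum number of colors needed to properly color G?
Clique number ω(G) = 3 (lower bound: χ ≥ ω).
The clique on [6, 15, 21] has size 3, forcing χ ≥ 3, and the coloring below uses 3 colors, so χ(G) = 3.
A valid 3-coloring: color 1: [7, 11, 12, 13, 21]; color 2: [0, 6, 9, 14, 23]; color 3: [15, 22].

χ(G) = 3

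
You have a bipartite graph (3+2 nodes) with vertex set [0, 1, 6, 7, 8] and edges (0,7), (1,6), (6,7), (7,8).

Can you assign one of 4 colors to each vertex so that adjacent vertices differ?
Yes, G is 4-colorable

A valid 4-coloring: color 1: [1, 7]; color 2: [0, 6, 8].
(χ(G) = 2 ≤ 4.)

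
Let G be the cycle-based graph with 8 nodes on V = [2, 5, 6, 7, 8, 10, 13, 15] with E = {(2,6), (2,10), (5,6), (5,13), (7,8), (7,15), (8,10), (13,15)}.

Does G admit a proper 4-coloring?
Yes, G is 4-colorable

A valid 4-coloring: color 1: [2, 5, 8, 15]; color 2: [6, 7, 10, 13].
(χ(G) = 2 ≤ 4.)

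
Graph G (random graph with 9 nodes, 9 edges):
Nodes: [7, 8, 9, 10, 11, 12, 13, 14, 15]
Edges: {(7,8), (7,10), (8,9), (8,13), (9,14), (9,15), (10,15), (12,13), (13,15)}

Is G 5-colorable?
Yes, G is 5-colorable

A valid 5-coloring: color 1: [8, 11, 12, 14, 15]; color 2: [7, 9, 13]; color 3: [10].
(χ(G) = 3 ≤ 5.)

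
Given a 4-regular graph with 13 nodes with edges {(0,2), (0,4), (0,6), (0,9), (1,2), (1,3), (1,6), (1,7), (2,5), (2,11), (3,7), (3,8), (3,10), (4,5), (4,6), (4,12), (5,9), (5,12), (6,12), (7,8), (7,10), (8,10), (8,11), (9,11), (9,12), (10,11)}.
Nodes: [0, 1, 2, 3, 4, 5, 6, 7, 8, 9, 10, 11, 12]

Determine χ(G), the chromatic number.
Clique number ω(G) = 4 (lower bound: χ ≥ ω).
The clique on [3, 7, 8, 10] has size 4, forcing χ ≥ 4, and the coloring below uses 4 colors, so χ(G) = 4.
A valid 4-coloring: color 1: [0, 1, 5, 10]; color 2: [2, 3, 6, 9]; color 3: [7, 11, 12]; color 4: [4, 8].

χ(G) = 4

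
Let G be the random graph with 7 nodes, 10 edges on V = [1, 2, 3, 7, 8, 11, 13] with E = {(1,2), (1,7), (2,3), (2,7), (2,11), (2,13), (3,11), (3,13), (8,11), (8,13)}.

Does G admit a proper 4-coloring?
A valid 4-coloring: color 1: [2, 8]; color 2: [7, 11, 13]; color 3: [1, 3].
(χ(G) = 3 ≤ 4.)

Yes, G is 4-colorable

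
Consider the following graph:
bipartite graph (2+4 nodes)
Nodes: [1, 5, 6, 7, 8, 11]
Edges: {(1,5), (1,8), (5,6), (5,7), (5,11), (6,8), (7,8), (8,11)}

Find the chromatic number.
χ(G) = 2

Clique number ω(G) = 2 (lower bound: χ ≥ ω).
The graph is bipartite (no odd cycle), so 2 colors suffice: χ(G) = 2.
A valid 2-coloring: color 1: [5, 8]; color 2: [1, 6, 7, 11].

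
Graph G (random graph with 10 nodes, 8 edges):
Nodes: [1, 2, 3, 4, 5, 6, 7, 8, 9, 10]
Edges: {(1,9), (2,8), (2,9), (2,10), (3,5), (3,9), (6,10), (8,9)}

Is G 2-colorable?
No, G is not 2-colorable

The clique on vertices [2, 8, 9] has size 3 > 2, so it alone needs 3 colors.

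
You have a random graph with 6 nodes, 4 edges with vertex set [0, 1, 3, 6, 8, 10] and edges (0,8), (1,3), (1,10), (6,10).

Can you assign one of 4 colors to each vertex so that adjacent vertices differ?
A valid 4-coloring: color 1: [1, 6, 8]; color 2: [0, 3, 10].
(χ(G) = 2 ≤ 4.)

Yes, G is 4-colorable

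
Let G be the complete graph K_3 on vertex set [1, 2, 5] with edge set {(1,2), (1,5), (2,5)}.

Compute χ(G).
χ(G) = 3

Clique number ω(G) = 3 (lower bound: χ ≥ ω).
The clique on [1, 2, 5] has size 3, forcing χ ≥ 3, and the coloring below uses 3 colors, so χ(G) = 3.
A valid 3-coloring: color 1: [1]; color 2: [5]; color 3: [2].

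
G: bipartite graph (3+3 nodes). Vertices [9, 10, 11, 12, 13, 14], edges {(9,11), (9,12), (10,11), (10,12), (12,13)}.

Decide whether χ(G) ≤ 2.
A valid 2-coloring: color 1: [11, 12, 14]; color 2: [9, 10, 13].
(χ(G) = 2 ≤ 2.)

Yes, G is 2-colorable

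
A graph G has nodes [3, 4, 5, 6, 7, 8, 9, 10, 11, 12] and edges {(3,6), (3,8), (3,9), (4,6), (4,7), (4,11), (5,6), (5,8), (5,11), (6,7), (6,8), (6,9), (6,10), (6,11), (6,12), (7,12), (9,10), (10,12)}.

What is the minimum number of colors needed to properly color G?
Clique number ω(G) = 3 (lower bound: χ ≥ ω).
Odd cycle [3, 8, 5, 11, 4, 7, 12, 10, 9] needs 3 colors (χ ≥ 3).
Vertex 6 is adjacent to every vertex of [3, 4, 5, 7, 8, 9, 10, 11, 12], which already need 3 colors among themselves, so 6 needs a new color (χ ≥ 4).
The coloring below uses 4 colors, so χ(G) = 4.
A valid 4-coloring: color 1: [6]; color 2: [3, 4, 5, 10]; color 3: [7, 8, 9, 11]; color 4: [12].

χ(G) = 4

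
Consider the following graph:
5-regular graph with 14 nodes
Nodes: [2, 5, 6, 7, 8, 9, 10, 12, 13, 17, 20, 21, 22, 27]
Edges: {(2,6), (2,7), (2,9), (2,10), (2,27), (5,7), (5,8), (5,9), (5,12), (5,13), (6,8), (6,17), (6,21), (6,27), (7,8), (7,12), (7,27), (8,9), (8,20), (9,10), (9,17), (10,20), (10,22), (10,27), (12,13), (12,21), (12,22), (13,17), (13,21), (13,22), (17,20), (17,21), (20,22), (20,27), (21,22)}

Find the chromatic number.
χ(G) = 4

Clique number ω(G) = 4 (lower bound: χ ≥ ω).
The clique on [12, 13, 21, 22] has size 4, forcing χ ≥ 4, and the coloring below uses 4 colors, so χ(G) = 4.
A valid 4-coloring: color 1: [6, 7, 9, 13, 20]; color 2: [5, 10, 21]; color 3: [8, 12, 17, 27]; color 4: [2, 22].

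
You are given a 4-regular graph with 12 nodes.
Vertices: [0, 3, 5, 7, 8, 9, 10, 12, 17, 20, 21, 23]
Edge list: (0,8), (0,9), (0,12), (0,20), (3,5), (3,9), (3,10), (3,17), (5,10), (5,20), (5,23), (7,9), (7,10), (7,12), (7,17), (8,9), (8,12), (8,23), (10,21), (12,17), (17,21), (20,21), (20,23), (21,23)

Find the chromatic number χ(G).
χ(G) = 3

Clique number ω(G) = 3 (lower bound: χ ≥ ω).
The clique on [0, 8, 9] has size 3, forcing χ ≥ 3, and the coloring below uses 3 colors, so χ(G) = 3.
A valid 3-coloring: color 1: [0, 3, 7, 23]; color 2: [8, 10, 17, 20]; color 3: [5, 9, 12, 21].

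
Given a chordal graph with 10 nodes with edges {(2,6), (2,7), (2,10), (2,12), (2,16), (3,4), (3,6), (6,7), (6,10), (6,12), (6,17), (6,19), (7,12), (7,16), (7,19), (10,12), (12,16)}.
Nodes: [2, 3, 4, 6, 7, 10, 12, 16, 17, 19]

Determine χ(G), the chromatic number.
Clique number ω(G) = 4 (lower bound: χ ≥ ω).
The clique on [2, 7, 12, 16] has size 4, forcing χ ≥ 4, and the coloring below uses 4 colors, so χ(G) = 4.
A valid 4-coloring: color 1: [4, 6, 16]; color 2: [2, 3, 17, 19]; color 3: [12]; color 4: [7, 10].

χ(G) = 4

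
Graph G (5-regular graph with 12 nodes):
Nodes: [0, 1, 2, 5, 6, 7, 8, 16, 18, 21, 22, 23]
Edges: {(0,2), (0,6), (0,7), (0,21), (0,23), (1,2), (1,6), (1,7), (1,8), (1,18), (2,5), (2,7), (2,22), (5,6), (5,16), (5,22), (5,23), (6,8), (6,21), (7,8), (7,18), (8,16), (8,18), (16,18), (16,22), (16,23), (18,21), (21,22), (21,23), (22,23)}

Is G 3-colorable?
The clique on vertices [1, 7, 8, 18] has size 4 > 3, so it alone needs 4 colors.

No, G is not 3-colorable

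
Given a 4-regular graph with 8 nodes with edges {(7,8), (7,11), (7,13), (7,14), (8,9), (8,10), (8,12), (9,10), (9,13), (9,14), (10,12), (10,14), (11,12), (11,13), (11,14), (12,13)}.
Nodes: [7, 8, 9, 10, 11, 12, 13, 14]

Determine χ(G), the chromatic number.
Clique number ω(G) = 3 (lower bound: χ ≥ ω).
The clique on [8, 9, 10] has size 3, forcing χ ≥ 3, and the coloring below uses 3 colors, so χ(G) = 3.
A valid 3-coloring: color 1: [10, 11]; color 2: [7, 9, 12]; color 3: [8, 13, 14].

χ(G) = 3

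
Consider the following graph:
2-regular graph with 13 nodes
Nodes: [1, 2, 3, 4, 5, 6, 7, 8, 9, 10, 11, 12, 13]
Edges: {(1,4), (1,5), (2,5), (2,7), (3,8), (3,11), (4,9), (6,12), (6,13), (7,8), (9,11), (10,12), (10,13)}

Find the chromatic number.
χ(G) = 3

Clique number ω(G) = 2 (lower bound: χ ≥ ω).
Odd cycle [8, 3, 11, 9, 4, 1, 5, 2, 7] needs 3 colors (χ ≥ 3).
The coloring below uses 3 colors, so χ(G) = 3.
A valid 3-coloring: color 1: [1, 2, 8, 9, 12, 13]; color 2: [4, 5, 6, 7, 10, 11]; color 3: [3].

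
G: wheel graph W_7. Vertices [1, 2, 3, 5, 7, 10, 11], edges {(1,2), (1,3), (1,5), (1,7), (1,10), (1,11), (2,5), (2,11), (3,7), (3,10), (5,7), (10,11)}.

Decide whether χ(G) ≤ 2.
No, G is not 2-colorable

The clique on vertices [1, 3, 10] has size 3 > 2, so it alone needs 3 colors.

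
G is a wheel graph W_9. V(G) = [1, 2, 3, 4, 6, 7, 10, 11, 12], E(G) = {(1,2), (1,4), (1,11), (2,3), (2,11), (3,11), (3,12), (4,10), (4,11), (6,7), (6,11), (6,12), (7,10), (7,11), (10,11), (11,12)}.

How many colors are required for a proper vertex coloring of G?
Clique number ω(G) = 3 (lower bound: χ ≥ ω).
The clique on [1, 2, 11] has size 3, forcing χ ≥ 3, and the coloring below uses 3 colors, so χ(G) = 3.
A valid 3-coloring: color 1: [11]; color 2: [1, 3, 6, 10]; color 3: [2, 4, 7, 12].

χ(G) = 3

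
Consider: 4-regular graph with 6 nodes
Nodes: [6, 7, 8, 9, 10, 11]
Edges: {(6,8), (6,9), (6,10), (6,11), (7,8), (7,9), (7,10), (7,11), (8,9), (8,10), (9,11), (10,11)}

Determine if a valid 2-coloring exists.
The clique on vertices [6, 8, 9] has size 3 > 2, so it alone needs 3 colors.

No, G is not 2-colorable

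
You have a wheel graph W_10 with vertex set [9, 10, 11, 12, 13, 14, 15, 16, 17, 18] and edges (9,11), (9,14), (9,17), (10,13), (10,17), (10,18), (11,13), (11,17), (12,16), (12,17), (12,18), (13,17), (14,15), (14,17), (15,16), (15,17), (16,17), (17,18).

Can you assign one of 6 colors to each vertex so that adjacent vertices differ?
A valid 6-coloring: color 1: [17]; color 2: [9, 10, 12, 15]; color 3: [13, 14, 16, 18]; color 4: [11].
(χ(G) = 4 ≤ 6.)

Yes, G is 6-colorable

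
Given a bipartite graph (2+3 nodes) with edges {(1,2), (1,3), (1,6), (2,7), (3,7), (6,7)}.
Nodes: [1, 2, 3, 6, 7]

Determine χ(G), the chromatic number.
Clique number ω(G) = 2 (lower bound: χ ≥ ω).
The graph is bipartite (no odd cycle), so 2 colors suffice: χ(G) = 2.
A valid 2-coloring: color 1: [1, 7]; color 2: [2, 3, 6].

χ(G) = 2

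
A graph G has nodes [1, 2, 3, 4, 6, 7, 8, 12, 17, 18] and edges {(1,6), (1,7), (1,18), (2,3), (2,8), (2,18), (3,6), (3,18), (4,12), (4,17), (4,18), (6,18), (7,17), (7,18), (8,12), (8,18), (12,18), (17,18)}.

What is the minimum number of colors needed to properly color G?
χ(G) = 4

Clique number ω(G) = 3 (lower bound: χ ≥ ω).
Odd cycle [1, 6, 3, 2, 8, 12, 4, 17, 7] needs 3 colors (χ ≥ 3).
Vertex 18 is adjacent to every vertex of [1, 2, 3, 4, 6, 7, 8, 12, 17], which already need 3 colors among themselves, so 18 needs a new color (χ ≥ 4).
The coloring below uses 4 colors, so χ(G) = 4.
A valid 4-coloring: color 1: [18]; color 2: [1, 3, 8, 17]; color 3: [2, 6, 7, 12]; color 4: [4].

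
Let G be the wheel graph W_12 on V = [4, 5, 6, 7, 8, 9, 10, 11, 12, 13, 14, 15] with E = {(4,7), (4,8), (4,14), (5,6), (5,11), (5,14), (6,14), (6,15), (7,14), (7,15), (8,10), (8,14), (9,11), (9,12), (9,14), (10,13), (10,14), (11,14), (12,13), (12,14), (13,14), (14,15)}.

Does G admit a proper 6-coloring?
Yes, G is 6-colorable

A valid 6-coloring: color 1: [14]; color 2: [5, 8, 9, 13, 15]; color 3: [4, 6, 10, 11, 12]; color 4: [7].
(χ(G) = 4 ≤ 6.)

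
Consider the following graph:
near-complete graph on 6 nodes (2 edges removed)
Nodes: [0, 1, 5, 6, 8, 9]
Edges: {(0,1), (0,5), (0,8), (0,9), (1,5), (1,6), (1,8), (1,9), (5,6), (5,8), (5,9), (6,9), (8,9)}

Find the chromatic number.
χ(G) = 5

Clique number ω(G) = 5 (lower bound: χ ≥ ω).
The clique on [0, 1, 5, 8, 9] has size 5, forcing χ ≥ 5, and the coloring below uses 5 colors, so χ(G) = 5.
A valid 5-coloring: color 1: [1]; color 2: [9]; color 3: [5]; color 4: [0, 6]; color 5: [8].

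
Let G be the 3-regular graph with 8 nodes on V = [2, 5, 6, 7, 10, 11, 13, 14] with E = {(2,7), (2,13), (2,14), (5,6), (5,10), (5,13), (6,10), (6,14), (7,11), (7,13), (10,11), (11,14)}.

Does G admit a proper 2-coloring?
No, G is not 2-colorable

The clique on vertices [2, 7, 13] has size 3 > 2, so it alone needs 3 colors.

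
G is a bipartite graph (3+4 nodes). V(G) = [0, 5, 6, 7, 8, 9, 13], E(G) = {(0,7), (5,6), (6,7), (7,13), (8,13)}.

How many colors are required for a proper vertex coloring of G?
Clique number ω(G) = 2 (lower bound: χ ≥ ω).
The graph is bipartite (no odd cycle), so 2 colors suffice: χ(G) = 2.
A valid 2-coloring: color 1: [5, 7, 8, 9]; color 2: [0, 6, 13].

χ(G) = 2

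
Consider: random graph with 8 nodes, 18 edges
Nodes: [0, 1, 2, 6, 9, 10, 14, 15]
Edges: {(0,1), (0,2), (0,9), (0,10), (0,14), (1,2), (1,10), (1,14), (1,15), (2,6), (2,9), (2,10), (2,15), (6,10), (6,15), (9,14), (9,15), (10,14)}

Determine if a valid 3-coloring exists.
The clique on vertices [0, 1, 2, 10] has size 4 > 3, so it alone needs 4 colors.

No, G is not 3-colorable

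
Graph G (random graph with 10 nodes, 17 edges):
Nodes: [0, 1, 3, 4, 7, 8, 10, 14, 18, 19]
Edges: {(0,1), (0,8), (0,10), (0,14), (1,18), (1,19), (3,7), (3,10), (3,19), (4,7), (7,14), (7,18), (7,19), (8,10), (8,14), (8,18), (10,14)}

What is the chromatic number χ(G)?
χ(G) = 4

Clique number ω(G) = 4 (lower bound: χ ≥ ω).
The clique on [0, 8, 10, 14] has size 4, forcing χ ≥ 4, and the coloring below uses 4 colors, so χ(G) = 4.
A valid 4-coloring: color 1: [0, 7]; color 2: [4, 14, 18, 19]; color 3: [1, 3, 8]; color 4: [10].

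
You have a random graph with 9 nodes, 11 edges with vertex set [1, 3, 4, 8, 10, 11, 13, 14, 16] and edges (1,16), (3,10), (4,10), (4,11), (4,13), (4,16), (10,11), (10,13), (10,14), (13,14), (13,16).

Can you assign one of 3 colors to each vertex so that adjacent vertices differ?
A valid 3-coloring: color 1: [8, 10, 16]; color 2: [1, 3, 4, 14]; color 3: [11, 13].
(χ(G) = 3 ≤ 3.)

Yes, G is 3-colorable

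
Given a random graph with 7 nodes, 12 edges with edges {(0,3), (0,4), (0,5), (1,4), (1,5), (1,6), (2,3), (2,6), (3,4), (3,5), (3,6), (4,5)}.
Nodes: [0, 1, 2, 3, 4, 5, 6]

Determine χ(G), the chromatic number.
Clique number ω(G) = 4 (lower bound: χ ≥ ω).
The clique on [0, 3, 4, 5] has size 4, forcing χ ≥ 4, and the coloring below uses 4 colors, so χ(G) = 4.
A valid 4-coloring: color 1: [1, 3]; color 2: [4, 6]; color 3: [2, 5]; color 4: [0].

χ(G) = 4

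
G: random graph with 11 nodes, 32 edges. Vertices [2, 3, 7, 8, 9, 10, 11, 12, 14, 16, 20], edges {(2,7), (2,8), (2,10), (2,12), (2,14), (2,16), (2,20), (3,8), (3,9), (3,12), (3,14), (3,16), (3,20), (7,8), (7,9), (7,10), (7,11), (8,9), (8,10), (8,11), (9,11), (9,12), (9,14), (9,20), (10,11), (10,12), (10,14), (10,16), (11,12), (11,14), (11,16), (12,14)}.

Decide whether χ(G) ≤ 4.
Yes, G is 4-colorable

A valid 4-coloring: color 1: [9, 10]; color 2: [2, 3, 11]; color 3: [7, 14, 16, 20]; color 4: [8, 12].
(χ(G) = 4 ≤ 4.)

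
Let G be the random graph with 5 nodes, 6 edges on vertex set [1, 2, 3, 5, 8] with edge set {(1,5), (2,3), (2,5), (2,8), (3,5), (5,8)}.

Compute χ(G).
Clique number ω(G) = 3 (lower bound: χ ≥ ω).
The clique on [2, 5, 8] has size 3, forcing χ ≥ 3, and the coloring below uses 3 colors, so χ(G) = 3.
A valid 3-coloring: color 1: [5]; color 2: [1, 2]; color 3: [3, 8].

χ(G) = 3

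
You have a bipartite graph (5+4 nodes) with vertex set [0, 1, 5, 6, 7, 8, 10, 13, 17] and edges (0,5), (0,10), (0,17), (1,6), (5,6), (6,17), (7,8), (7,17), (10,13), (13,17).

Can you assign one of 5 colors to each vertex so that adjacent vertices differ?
Yes, G is 5-colorable

A valid 5-coloring: color 1: [1, 5, 8, 10, 17]; color 2: [0, 6, 7, 13].
(χ(G) = 2 ≤ 5.)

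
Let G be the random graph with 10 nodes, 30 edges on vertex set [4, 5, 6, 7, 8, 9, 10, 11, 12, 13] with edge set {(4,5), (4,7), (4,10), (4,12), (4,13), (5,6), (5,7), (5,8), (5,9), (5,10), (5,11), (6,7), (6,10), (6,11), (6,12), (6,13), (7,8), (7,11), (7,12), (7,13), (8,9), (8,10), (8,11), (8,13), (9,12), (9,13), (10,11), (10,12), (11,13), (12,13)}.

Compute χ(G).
Clique number ω(G) = 4 (lower bound: χ ≥ ω).
The clique on [7, 8, 11, 13] has size 4, forcing χ ≥ 4, and the coloring below uses 4 colors, so χ(G) = 4.
A valid 4-coloring: color 1: [7, 9, 10]; color 2: [5, 13]; color 3: [4, 6, 8]; color 4: [11, 12].

χ(G) = 4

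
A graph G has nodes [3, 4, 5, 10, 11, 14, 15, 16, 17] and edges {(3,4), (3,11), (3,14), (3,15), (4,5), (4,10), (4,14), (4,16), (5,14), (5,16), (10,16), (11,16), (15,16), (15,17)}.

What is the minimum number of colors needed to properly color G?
χ(G) = 3

Clique number ω(G) = 3 (lower bound: χ ≥ ω).
The clique on [4, 10, 16] has size 3, forcing χ ≥ 3, and the coloring below uses 3 colors, so χ(G) = 3.
A valid 3-coloring: color 1: [14, 16, 17]; color 2: [4, 11, 15]; color 3: [3, 5, 10].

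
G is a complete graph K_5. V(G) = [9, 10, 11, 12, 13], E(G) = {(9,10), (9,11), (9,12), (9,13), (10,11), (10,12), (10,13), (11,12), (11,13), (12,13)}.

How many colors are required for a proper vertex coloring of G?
Clique number ω(G) = 5 (lower bound: χ ≥ ω).
The clique on [9, 10, 11, 12, 13] has size 5, forcing χ ≥ 5, and the coloring below uses 5 colors, so χ(G) = 5.
A valid 5-coloring: color 1: [10]; color 2: [11]; color 3: [12]; color 4: [13]; color 5: [9].

χ(G) = 5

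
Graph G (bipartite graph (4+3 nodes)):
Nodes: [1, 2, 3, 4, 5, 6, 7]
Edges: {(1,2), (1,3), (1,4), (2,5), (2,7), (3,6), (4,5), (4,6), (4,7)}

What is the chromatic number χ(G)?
Clique number ω(G) = 2 (lower bound: χ ≥ ω).
The graph is bipartite (no odd cycle), so 2 colors suffice: χ(G) = 2.
A valid 2-coloring: color 1: [2, 3, 4]; color 2: [1, 5, 6, 7].

χ(G) = 2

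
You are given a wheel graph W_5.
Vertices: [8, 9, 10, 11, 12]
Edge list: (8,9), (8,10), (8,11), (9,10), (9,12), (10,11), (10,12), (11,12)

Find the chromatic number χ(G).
χ(G) = 3

Clique number ω(G) = 3 (lower bound: χ ≥ ω).
The clique on [8, 9, 10] has size 3, forcing χ ≥ 3, and the coloring below uses 3 colors, so χ(G) = 3.
A valid 3-coloring: color 1: [10]; color 2: [8, 12]; color 3: [9, 11].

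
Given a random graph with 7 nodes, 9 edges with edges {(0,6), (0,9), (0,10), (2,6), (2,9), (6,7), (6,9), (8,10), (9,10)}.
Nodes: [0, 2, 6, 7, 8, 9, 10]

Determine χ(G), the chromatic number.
Clique number ω(G) = 3 (lower bound: χ ≥ ω).
The clique on [0, 9, 10] has size 3, forcing χ ≥ 3, and the coloring below uses 3 colors, so χ(G) = 3.
A valid 3-coloring: color 1: [7, 8, 9]; color 2: [6, 10]; color 3: [0, 2].

χ(G) = 3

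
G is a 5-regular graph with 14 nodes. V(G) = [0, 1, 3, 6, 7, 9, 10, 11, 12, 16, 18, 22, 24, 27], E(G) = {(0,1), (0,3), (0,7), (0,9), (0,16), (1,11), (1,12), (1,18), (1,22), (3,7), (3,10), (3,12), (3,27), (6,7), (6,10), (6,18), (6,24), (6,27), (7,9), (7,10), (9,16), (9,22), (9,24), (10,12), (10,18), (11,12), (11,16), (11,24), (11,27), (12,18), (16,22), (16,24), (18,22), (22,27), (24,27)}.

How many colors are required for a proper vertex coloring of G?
χ(G) = 4

Clique number ω(G) = 3 (lower bound: χ ≥ ω).
Odd cycle [18, 6, 7, 3, 12] needs 3 colors (χ ≥ 3).
Vertex 10 is adjacent to every vertex of [3, 6, 7, 12, 18], which already need 3 colors among themselves, so 10 needs a new color (χ ≥ 4).
The coloring below uses 4 colors, so χ(G) = 4.
A valid 4-coloring: color 1: [1, 10, 16, 27]; color 2: [3, 6, 9, 11]; color 3: [0, 18, 24]; color 4: [7, 12, 22].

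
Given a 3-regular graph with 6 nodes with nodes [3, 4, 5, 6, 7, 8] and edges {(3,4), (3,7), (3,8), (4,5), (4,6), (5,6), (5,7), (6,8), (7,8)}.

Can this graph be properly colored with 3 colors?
A valid 3-coloring: color 1: [3, 6]; color 2: [4, 7]; color 3: [5, 8].
(χ(G) = 3 ≤ 3.)

Yes, G is 3-colorable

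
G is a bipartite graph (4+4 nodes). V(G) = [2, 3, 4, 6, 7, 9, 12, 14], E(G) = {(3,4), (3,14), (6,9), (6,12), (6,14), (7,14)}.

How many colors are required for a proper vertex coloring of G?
χ(G) = 2

Clique number ω(G) = 2 (lower bound: χ ≥ ω).
The graph is bipartite (no odd cycle), so 2 colors suffice: χ(G) = 2.
A valid 2-coloring: color 1: [2, 4, 9, 12, 14]; color 2: [3, 6, 7].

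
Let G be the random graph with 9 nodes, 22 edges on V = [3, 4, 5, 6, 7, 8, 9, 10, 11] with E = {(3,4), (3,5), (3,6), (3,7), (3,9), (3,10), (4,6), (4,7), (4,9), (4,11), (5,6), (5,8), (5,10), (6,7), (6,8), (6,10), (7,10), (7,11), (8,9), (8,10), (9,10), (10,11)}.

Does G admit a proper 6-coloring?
Yes, G is 6-colorable

A valid 6-coloring: color 1: [4, 10]; color 2: [6, 9, 11]; color 3: [3, 8]; color 4: [5, 7].
(χ(G) = 4 ≤ 6.)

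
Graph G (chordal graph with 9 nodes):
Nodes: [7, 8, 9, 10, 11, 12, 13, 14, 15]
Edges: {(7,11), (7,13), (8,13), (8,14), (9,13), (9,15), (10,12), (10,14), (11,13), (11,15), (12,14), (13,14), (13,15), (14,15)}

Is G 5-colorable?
A valid 5-coloring: color 1: [10, 13]; color 2: [9, 11, 14]; color 3: [7, 8, 12, 15].
(χ(G) = 3 ≤ 5.)

Yes, G is 5-colorable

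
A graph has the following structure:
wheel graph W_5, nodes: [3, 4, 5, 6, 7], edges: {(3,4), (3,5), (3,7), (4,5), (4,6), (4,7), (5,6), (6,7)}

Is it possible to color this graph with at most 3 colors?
Yes, G is 3-colorable

A valid 3-coloring: color 1: [4]; color 2: [3, 6]; color 3: [5, 7].
(χ(G) = 3 ≤ 3.)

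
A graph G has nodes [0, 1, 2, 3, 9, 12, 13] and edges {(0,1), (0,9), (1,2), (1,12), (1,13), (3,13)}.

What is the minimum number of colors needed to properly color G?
Clique number ω(G) = 2 (lower bound: χ ≥ ω).
The graph is bipartite (no odd cycle), so 2 colors suffice: χ(G) = 2.
A valid 2-coloring: color 1: [1, 3, 9]; color 2: [0, 2, 12, 13].

χ(G) = 2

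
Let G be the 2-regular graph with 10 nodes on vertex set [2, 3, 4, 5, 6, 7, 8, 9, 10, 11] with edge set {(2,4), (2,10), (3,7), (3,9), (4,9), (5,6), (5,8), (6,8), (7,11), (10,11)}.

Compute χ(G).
χ(G) = 3

Clique number ω(G) = 3 (lower bound: χ ≥ ω).
The clique on [5, 6, 8] has size 3, forcing χ ≥ 3, and the coloring below uses 3 colors, so χ(G) = 3.
A valid 3-coloring: color 1: [3, 4, 6, 10]; color 2: [2, 5, 9, 11]; color 3: [7, 8].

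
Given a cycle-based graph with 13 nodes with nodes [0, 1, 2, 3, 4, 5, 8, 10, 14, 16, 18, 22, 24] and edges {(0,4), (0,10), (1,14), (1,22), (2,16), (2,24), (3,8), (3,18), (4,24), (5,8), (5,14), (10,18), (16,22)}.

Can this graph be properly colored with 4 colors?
Yes, G is 4-colorable

A valid 4-coloring: color 1: [2, 4, 8, 10, 14, 22]; color 2: [0, 1, 3, 5, 16, 24]; color 3: [18].
(χ(G) = 3 ≤ 4.)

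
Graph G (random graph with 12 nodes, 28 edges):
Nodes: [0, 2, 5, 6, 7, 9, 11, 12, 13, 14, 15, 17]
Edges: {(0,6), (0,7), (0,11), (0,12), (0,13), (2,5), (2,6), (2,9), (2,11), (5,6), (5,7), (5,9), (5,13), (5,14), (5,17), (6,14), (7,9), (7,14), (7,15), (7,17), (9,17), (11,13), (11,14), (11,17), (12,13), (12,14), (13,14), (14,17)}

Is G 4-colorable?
A valid 4-coloring: color 1: [0, 9, 14, 15]; color 2: [5, 11, 12]; color 3: [2, 7, 13]; color 4: [6, 17].
(χ(G) = 4 ≤ 4.)

Yes, G is 4-colorable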